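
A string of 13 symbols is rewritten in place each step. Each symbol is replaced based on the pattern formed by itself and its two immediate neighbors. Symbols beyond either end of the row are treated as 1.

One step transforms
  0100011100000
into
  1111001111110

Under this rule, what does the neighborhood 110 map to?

1

At position 7 the neighborhood is 110; the next row has 1 there.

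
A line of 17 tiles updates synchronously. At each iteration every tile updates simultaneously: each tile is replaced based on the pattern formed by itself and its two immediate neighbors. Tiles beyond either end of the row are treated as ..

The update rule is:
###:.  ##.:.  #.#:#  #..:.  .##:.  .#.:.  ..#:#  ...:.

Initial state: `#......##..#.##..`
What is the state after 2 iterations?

.....#...#.#.....

......#...#.#....
.....#...#.#.....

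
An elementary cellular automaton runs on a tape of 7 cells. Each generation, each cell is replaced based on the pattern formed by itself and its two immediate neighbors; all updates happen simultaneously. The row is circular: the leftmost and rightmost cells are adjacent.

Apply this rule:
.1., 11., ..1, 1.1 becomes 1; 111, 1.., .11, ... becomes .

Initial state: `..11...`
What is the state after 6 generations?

111.111

generation 1: .1.1...
generation 2: 1111...
generation 3: ...1..1
generation 4: ..11.11
generation 5: .1.11.1
generation 6: 111.111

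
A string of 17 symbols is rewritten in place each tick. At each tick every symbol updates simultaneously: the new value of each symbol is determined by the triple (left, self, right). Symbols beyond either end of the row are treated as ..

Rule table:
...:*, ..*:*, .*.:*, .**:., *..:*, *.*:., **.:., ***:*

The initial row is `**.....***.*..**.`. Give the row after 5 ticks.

..*****.*..***..*
**.***..***.*.***
....*.**.*..*..*.
*****....********
.***.****.******.

.***.****.******.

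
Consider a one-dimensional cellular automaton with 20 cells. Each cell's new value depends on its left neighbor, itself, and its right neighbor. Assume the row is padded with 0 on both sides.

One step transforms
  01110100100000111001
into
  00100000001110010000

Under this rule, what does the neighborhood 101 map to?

At position 4 the neighborhood is 101; the next row has 0 there.

0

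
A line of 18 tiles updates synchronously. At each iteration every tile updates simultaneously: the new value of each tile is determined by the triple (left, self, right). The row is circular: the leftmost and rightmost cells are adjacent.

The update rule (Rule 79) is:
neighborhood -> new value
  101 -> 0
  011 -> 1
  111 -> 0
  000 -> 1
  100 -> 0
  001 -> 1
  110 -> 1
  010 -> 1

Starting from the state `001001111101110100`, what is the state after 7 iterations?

011011010101010101

111011000101010101
001011011101010101
011011010101010101
011011010101010101  (fixed point — unchanged through iteration 7)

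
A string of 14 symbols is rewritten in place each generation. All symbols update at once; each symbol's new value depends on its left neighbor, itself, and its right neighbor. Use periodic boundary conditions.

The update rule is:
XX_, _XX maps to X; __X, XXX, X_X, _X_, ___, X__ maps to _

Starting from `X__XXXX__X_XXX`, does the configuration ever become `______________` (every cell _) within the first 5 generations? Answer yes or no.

yes

X__X__X____X__
______________
all cells are _ at generation 2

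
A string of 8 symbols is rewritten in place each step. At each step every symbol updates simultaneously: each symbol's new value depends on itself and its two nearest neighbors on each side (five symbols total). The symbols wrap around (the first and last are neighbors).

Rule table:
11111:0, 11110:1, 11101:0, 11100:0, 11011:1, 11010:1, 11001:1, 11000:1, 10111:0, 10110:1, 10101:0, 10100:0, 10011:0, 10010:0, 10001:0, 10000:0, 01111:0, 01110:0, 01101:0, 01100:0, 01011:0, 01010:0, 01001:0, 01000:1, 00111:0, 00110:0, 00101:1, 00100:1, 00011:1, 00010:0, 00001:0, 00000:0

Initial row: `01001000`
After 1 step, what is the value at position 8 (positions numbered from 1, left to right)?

0

01001100
position 8 holds 0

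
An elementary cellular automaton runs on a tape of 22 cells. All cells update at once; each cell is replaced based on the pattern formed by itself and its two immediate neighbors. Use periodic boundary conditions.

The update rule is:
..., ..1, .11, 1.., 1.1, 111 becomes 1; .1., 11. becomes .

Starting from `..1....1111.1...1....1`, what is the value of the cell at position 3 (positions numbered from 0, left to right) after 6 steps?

11.1111111.1.111.1111.
1.1111111.1.111.1111.1
.1111111.1.111.1111.11
1111111.1.111.1111.11.
111111.1.111.1111.11.1
11111.1.111.1111.11.11
position 3 holds 1

1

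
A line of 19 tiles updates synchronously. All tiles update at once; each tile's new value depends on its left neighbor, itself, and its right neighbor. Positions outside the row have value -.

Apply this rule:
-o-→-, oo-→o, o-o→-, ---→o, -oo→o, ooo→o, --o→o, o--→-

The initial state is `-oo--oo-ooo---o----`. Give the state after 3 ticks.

ooo-ooo-ooo-oo--ooo
ooo-ooo-ooo-oo-oooo
ooo-ooo-ooo-oo-oooo

ooo-ooo-ooo-oo-oooo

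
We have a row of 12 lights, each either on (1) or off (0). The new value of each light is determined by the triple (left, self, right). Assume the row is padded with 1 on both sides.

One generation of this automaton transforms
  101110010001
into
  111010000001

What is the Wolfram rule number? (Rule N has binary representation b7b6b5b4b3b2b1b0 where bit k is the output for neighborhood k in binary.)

104

position 3: 111 → 0  (bit 7 = 0)
position 0: 110 → 1  (bit 6 = 1)
position 1: 101 → 1  (bit 5 = 1)
position 5: 100 → 0  (bit 4 = 0)
position 2: 011 → 1  (bit 3 = 1)
position 7: 010 → 0  (bit 2 = 0)
position 6: 001 → 0  (bit 1 = 0)
position 9: 000 → 0  (bit 0 = 0)
bits b7..b0 = 01101000 = 104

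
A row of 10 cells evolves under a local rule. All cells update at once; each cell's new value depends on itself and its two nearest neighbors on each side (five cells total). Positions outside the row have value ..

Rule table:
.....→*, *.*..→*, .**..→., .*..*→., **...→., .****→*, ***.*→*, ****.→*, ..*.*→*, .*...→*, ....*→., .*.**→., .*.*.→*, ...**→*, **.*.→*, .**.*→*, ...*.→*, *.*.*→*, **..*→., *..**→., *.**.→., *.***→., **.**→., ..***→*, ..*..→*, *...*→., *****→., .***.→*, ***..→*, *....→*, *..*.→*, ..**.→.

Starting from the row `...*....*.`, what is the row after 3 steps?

*.****.***
*..***..**
*..***....

*..***....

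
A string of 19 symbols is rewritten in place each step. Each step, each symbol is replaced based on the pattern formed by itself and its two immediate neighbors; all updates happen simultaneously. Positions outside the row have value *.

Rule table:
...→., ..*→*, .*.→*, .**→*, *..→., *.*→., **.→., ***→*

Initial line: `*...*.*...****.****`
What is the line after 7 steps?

.*.*.**..**********

step 1: ...**.*..****..****
step 2: ..**..*.****..*****
step 3: .**..**.***..******
step 4: .*..**..**..*******
step 5: .*.**..**..********
step 6: .*.*..**..*********
step 7: .*.*.**..**********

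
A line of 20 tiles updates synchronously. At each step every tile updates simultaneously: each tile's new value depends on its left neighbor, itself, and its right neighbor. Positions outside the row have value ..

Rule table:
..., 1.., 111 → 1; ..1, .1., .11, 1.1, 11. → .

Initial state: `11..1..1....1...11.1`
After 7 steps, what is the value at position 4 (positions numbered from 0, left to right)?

.

step 1: ..1..1..111..11.....
step 2: 1..1..1..1.1...11111
step 3: .1..1..1....11..111.
step 4: ..1..1..111...1..1.1
step 5: 1..1..1..1.11..1....
step 6: .1..1..1.....1..1111
step 7: ..1..1..1111..1..11.
position 4 holds .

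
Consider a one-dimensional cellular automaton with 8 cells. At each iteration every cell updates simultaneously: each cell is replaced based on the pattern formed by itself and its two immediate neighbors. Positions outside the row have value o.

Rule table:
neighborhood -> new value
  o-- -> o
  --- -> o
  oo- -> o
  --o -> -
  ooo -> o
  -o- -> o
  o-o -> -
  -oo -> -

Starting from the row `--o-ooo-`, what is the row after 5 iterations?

iteration 1: o-o--oo-
iteration 2: o-oo--o-
iteration 3: o--oo-o-
iteration 4: oo--o-o-
iteration 5: ooo-o-o-

ooo-o-o-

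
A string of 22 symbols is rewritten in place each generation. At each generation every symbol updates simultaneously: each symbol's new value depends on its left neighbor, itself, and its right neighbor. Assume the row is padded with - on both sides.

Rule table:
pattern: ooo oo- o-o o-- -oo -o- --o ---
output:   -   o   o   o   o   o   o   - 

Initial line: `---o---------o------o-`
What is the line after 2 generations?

-oo-oo-----oo-oo--oo-o

--ooo-------ooo----ooo
-oo-oo-----oo-oo--oo-o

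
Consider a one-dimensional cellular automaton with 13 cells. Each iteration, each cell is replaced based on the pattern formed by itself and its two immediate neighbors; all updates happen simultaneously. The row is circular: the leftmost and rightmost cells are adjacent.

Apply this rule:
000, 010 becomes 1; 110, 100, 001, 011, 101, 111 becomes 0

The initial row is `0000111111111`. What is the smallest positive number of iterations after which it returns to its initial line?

iteration 1: 0110000000000
iteration 2: 0000111111111

2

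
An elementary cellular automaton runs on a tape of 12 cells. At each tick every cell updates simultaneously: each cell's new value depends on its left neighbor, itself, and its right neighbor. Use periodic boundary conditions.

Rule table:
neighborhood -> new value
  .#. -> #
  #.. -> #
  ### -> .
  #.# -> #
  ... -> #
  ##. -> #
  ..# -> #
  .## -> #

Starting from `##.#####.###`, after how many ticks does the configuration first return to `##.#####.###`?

2

.###...###..
##.#####.###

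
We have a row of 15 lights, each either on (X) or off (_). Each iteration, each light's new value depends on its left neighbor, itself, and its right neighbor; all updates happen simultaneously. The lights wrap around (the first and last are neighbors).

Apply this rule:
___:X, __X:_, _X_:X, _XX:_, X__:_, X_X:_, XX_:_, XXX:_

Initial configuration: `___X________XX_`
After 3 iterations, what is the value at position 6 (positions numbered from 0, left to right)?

XX_X_XXXXXX____
___X________XX_  (repeats iteration 0; period 2)
iteration 3: XX_X_XXXXXX____
position 6 holds X

X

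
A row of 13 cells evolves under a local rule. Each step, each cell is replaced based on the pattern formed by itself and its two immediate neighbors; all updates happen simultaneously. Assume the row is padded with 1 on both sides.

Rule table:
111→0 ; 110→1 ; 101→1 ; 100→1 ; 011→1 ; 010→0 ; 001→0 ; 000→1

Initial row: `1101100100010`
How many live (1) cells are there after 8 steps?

9

0111110011001
1100011011101
0111011110111
1101110011100
0111011010110
1101111101111
0111000111000
1101110101110
count of 1: 9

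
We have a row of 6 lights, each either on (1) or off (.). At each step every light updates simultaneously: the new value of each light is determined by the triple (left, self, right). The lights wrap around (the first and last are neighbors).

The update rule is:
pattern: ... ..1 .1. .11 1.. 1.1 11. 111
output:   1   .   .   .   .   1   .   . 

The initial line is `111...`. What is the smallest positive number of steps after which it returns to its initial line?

....1.
111...

2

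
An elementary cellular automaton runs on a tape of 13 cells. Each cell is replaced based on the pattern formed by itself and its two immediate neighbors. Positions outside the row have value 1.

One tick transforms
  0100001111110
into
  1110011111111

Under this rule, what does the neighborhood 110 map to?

1

At position 11 the neighborhood is 110; the next row has 1 there.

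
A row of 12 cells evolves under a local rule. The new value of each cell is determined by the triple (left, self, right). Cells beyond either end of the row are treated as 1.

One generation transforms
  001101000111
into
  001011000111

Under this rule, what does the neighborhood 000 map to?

0

At position 7 the neighborhood is 000; the next row has 0 there.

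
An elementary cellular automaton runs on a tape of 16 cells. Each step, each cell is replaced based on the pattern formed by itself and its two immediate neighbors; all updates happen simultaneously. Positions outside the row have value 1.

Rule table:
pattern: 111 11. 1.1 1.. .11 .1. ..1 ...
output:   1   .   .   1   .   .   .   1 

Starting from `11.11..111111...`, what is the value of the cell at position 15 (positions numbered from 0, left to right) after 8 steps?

.

1....1..1111.11.
.111..1..11.....
..1.1..1...1111.
1....1..11..11..
.111..1...1...1.
..1.1..11..11...
1....1...1...11.
.111..11..11....
position 15 holds .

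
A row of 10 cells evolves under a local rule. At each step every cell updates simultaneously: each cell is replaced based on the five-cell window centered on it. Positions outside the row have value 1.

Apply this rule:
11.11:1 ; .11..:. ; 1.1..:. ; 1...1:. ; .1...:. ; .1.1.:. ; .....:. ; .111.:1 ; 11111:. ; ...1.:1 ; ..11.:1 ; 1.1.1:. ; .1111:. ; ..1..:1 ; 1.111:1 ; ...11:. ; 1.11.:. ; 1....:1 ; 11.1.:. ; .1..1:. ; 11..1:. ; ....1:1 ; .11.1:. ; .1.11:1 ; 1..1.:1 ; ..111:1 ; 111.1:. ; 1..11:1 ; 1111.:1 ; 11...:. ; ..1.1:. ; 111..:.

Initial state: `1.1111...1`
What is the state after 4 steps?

.1.....11.

.11.1....1
1.....11.1
..1.1.1.11
.1.....11.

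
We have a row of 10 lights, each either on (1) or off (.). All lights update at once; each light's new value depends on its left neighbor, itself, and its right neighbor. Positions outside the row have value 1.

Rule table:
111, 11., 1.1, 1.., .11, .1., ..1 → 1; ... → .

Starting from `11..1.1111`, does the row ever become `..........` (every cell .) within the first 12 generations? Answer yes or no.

no

1111111111
1111111111  (fixed point — unchanged through generation 12)
generation 12 is 1111111111, still not uniform .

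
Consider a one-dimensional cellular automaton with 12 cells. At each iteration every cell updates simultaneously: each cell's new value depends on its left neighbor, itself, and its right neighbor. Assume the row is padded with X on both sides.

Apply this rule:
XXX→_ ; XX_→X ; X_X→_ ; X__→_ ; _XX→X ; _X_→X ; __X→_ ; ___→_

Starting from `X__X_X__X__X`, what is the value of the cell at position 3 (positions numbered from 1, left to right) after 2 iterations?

X__X_X__X__X  (fixed point — unchanged through iteration 2)
position 3 holds _

_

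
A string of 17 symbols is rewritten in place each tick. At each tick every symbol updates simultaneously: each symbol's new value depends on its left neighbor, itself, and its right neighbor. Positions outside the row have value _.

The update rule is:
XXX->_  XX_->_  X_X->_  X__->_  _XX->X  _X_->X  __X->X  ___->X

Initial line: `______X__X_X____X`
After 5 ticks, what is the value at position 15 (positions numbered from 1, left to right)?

XXXXXXX_XX_X_XXXX
X_______X__X_X___
X_XXXXXXX_XX_X_XX
X_X_______X__X_X_
X_X_XXXXXXX_XX_X_
position 15 holds _

_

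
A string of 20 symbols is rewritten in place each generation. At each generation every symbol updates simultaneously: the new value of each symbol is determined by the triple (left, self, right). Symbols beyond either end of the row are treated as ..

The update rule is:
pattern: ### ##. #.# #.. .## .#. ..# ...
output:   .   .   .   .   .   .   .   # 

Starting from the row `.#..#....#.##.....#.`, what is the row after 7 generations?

......##......###...

......##......###...
#####....####.....##
......##......###...  (repeats generation 1; period 2)
generation 7: ......##......###...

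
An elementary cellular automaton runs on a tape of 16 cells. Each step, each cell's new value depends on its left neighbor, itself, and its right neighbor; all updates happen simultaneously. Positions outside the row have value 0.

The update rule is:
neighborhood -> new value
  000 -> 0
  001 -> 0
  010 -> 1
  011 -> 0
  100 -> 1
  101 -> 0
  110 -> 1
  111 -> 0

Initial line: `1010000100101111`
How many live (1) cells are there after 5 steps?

1011000110100001
1001100010110001
1100110010011001
0110011011001101
0011001001100101
count of 1: 7

7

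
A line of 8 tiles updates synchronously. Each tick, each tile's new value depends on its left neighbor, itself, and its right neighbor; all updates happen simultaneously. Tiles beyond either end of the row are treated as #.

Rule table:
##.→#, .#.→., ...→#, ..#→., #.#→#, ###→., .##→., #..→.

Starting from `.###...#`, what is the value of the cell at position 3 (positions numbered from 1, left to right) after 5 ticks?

#..#.#..
#...#...
#.#...#.
##..#..#
.#......
position 3 holds .

.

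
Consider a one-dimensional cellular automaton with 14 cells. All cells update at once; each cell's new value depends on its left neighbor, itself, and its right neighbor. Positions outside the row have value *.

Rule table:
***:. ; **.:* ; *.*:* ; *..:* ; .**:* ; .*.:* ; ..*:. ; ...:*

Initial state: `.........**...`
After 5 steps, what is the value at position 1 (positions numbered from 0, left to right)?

*

********.****.
.......***..**
******.*.**.*.
.....*********
****.*........
position 1 holds *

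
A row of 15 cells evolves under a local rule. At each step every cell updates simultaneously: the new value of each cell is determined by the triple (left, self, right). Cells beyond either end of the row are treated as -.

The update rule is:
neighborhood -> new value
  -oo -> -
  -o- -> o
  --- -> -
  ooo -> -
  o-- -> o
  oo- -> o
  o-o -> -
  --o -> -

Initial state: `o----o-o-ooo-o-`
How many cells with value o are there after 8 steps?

step 1: oo---o-o---o-oo
step 2: -oo--o-oo--o--o
step 3: --oo-o--oo-oo-o
step 4: ---o-oo--o--o-o
step 5: ---o--oo-oo-o-o
step 6: ---oo--o--o-o-o
step 7: ----oo-oo-o-o-o
step 8: -----o--o-o-o-o
count of o: 5

5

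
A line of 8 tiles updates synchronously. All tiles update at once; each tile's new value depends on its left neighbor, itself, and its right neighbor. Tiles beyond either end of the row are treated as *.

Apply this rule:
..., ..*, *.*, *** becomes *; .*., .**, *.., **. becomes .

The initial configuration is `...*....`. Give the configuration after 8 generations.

.**..***
*...*.**
..**.*.*
.*..*.*.
*..*.*.*
..*.*.*.
.*.*.*.*
*.*.*.*.

*.*.*.*.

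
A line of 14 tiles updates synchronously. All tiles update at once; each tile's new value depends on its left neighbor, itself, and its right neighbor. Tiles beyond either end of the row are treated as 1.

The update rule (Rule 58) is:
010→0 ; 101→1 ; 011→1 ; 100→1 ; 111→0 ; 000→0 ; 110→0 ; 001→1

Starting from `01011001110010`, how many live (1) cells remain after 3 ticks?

10110111001101
01101100111011
11011011100110
count of 1: 9

9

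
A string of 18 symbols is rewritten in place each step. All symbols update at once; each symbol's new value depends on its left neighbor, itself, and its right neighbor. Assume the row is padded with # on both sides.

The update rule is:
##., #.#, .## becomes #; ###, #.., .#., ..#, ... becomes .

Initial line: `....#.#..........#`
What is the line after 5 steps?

.....#...........#
.................#
.................#  (fixed point — unchanged through step 5)

.................#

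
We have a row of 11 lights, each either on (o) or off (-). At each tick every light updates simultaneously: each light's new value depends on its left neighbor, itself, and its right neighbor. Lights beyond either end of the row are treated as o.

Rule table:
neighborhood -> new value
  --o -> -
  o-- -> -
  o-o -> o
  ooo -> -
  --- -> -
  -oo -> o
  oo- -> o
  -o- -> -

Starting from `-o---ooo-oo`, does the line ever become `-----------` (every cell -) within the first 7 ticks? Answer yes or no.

no

o----o-ooo-
o-----oo-oo
o-----oooo-
o-----o--oo
o--------o-
o---------o
o---------o
tick 7 is o---------o, still not uniform -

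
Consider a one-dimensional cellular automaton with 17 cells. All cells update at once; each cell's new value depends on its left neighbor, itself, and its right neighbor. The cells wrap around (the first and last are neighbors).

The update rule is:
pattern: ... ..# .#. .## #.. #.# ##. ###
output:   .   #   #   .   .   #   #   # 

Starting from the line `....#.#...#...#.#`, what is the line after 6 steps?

step 1: ...####..##..####
step 2: ..#.###.#.#.#.###
step 3: .###.#########.##
step 4: #.###.#########.#
step 5: ##.###.#########.
step 6: .##.###.#########

.##.###.#########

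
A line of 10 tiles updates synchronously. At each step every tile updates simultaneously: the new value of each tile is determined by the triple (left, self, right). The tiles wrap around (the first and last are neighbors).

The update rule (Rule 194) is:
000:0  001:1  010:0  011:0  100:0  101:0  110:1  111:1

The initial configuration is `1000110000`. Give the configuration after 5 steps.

0000010001

step 1: 0001010001
step 2: 0010000010
step 3: 0100000100
step 4: 1000001000
step 5: 0000010001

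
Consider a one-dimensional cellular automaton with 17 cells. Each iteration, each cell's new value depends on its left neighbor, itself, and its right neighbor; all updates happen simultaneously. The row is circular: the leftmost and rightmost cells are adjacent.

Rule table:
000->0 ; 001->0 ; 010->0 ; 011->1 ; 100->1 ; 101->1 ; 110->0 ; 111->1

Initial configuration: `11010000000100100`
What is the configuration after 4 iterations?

01010101000000010

iteration 1: 10101000000010010
iteration 2: 01010100000001001
iteration 3: 10101010000000100
iteration 4: 01010101000000010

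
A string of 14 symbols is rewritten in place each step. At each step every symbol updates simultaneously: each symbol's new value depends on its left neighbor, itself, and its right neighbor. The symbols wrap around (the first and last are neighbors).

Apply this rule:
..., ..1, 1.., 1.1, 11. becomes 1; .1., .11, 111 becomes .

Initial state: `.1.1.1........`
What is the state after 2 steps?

1.1.1.11111111
11.1.1........

11.1.1........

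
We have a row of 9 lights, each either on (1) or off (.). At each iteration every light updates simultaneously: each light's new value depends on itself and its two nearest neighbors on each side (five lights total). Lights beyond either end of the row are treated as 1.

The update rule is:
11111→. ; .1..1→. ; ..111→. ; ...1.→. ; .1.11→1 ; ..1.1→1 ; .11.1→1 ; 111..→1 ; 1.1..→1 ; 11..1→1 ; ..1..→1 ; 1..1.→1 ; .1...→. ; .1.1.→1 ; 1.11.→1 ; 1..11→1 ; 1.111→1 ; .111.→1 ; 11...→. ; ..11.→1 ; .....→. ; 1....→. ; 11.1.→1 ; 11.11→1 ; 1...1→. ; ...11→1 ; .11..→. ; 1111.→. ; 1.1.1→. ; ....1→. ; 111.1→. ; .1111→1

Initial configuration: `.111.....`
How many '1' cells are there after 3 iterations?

3

iteration 1: 1111....1
iteration 2: ...1...1.
iteration 3: ...1...11
count of 1: 3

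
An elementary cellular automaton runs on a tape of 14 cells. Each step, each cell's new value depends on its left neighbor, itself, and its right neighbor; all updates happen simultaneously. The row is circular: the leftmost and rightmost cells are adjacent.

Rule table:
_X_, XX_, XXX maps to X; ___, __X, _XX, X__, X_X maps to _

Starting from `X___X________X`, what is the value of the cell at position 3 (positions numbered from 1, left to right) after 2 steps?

_

step 1: X___X_________
step 2: X___X_________
position 3 holds _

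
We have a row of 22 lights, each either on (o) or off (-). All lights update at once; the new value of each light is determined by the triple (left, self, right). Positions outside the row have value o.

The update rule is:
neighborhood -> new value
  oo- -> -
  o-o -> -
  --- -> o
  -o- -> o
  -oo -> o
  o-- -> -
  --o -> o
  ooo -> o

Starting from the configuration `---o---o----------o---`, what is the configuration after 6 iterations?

-ooo-ooo-oooooooooo-oo
-oo--oo--ooooooooo--oo
-o--oo--ooooooooo--ooo
-o-oo--ooooooooo--oooo
-o-o--ooooooooo--ooooo
-o-o-ooooooooo--oooooo

-o-o-ooooooooo--oooooo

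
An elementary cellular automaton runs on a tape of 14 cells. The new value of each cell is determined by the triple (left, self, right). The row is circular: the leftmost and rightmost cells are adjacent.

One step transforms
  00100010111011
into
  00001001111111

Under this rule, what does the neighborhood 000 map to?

1

At position 4 the neighborhood is 000; the next row has 1 there.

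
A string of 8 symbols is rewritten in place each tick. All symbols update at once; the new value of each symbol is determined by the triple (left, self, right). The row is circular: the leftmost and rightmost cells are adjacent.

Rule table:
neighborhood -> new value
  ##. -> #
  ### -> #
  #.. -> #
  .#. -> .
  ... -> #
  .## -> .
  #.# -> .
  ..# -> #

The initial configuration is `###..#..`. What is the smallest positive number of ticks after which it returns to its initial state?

8

.####.##
..###..#
##.####.
.#..###.
#.##.###
#..#..##
###.##.#
###..#..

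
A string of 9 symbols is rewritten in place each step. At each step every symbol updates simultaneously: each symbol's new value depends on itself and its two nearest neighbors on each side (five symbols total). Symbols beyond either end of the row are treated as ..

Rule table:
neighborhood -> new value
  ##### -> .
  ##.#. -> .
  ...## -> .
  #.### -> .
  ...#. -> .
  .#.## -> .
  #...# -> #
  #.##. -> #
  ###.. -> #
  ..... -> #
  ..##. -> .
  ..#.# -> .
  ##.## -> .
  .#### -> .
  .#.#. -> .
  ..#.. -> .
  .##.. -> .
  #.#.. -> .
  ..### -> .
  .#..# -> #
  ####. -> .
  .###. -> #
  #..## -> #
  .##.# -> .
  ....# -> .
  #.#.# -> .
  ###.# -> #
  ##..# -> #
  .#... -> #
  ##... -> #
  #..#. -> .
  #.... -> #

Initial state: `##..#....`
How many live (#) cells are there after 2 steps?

3

..#..####
...##...#
count of #: 3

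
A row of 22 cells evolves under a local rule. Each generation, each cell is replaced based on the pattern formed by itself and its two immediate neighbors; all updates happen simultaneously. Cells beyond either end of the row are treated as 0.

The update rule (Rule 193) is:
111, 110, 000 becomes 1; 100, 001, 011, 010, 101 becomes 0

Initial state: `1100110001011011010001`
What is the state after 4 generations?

0101001100000111010001

0100010100001001000100
0001000001100000010001
1100011100101111000100
0101001100000111010001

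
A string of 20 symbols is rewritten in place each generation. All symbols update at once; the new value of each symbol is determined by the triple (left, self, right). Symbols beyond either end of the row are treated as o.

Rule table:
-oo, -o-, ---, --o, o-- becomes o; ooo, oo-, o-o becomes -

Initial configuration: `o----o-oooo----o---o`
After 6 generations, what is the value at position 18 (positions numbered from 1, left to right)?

-ooooo-o---ooooooooo
-o-----ooooo--------
-ooooooo----oooooooo
-o------ooooo-------
-oooooooo----ooooooo
-o-------ooooo------
position 18 holds -

-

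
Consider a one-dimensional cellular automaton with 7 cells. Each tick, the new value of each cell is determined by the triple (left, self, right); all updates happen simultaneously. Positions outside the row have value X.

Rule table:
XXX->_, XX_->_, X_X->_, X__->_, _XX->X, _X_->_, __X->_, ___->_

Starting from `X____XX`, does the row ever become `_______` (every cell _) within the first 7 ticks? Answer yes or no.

yes

_____X_
_______
all cells are _ at tick 2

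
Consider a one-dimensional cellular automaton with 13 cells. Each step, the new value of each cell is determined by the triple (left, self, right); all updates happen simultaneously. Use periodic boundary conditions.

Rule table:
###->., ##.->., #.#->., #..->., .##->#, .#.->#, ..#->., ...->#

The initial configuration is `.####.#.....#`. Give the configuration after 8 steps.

.#....#.###.#
.#.##.#.#...#
.#.#..#.#.#.#
.#.#..#.#.#.#  (fixed point — unchanged through step 8)

.#.#..#.#.#.#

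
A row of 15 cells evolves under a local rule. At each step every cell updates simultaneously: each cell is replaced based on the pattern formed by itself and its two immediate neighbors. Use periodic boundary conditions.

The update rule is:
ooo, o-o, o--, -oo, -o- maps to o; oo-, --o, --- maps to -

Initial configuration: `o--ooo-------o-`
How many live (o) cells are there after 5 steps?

10

oo-oo-o------oo
o-oo-ooo-----oo
-oo-ooo-o----oo
oo-ooo-ooo---o-
o-ooo-ooo-o--oo
count of o: 10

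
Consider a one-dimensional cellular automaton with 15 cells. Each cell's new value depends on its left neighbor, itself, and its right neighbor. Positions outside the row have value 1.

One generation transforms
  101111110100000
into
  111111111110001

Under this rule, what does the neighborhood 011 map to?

1

At position 2 the neighborhood is 011; the next row has 1 there.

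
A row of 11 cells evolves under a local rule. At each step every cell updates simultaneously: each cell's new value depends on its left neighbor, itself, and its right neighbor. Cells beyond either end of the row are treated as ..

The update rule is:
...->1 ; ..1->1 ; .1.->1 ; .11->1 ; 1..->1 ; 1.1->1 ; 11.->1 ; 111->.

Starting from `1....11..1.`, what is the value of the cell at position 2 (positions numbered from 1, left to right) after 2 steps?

step 1: 11111111111
step 2: 1.........1
position 2 holds .

.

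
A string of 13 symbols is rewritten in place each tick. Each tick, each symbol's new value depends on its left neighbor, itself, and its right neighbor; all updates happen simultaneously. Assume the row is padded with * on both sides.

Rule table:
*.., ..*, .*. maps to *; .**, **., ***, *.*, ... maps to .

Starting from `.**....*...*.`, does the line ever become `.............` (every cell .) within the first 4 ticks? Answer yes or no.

...*..***.**.
*.****.......
......*.....*
*....***...*.
tick 4 is *....***...*., still not uniform .

no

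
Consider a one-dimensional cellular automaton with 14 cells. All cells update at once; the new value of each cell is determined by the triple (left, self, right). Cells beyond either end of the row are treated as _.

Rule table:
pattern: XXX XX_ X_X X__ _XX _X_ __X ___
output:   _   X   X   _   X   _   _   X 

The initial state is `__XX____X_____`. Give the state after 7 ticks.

tick 1: X_XX_XX___XXXX
tick 2: _XXXXXX_X_X__X
tick 3: _X____XX_X____
tick 4: ___XX_XXX__XXX
tick 5: XX_XXXX_X__X_X
tick 6: XXXX__XX____X_
tick 7: X__X__XX_XX___

X__X__XX_XX___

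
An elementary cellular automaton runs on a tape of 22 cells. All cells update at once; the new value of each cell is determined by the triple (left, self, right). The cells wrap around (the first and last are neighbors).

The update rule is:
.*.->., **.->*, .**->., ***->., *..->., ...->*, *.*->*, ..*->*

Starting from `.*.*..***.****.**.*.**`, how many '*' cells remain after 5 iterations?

iteration 1: *.*..*..**...**.**.*.*
iteration 2: **..*..*.*.**.**.**.*.
iteration 3: .*.*..*.*.*.**.**.**.*
iteration 4: *.*..*.*.*.*.**.**.**.
iteration 5: .*..*.*.*.*.*.**.**.**
count of *: 12

12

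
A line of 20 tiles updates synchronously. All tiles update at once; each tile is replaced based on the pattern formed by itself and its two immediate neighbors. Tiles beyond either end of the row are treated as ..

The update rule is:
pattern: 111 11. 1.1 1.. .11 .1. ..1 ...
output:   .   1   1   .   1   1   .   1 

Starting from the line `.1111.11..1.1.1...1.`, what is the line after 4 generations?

.1..1..1..11111.1.1.

.1..1111..11111.1.1.
.1..1..1..1...11111.
.1..1..1..1.1.1...1.
.1..1..1..11111.1.1.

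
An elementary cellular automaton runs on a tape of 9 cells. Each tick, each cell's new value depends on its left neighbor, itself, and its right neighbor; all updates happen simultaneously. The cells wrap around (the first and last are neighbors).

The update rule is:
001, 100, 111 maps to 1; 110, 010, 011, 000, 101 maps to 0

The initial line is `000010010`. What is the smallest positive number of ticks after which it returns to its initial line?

6

000101101
101000000
000100001
101010010
000001100
000010010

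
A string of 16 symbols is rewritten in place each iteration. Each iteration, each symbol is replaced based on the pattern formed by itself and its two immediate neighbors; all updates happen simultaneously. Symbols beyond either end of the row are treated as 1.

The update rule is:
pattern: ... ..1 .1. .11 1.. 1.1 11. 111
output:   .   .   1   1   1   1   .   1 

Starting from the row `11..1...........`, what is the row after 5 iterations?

11.111.111......

1.1.11..........
.1111.1.........
1111.111........
111.111.1.......
11.111.111......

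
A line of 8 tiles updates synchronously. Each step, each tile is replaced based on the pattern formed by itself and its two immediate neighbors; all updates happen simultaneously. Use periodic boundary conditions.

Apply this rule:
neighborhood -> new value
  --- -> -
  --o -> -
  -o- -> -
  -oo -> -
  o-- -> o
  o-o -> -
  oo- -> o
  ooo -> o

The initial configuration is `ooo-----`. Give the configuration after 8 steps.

step 1: -ooo----
step 2: --ooo---
step 3: ---ooo--
step 4: ----ooo-
step 5: -----ooo
step 6: o-----oo
step 7: oo-----o
step 8: ooo-----

ooo-----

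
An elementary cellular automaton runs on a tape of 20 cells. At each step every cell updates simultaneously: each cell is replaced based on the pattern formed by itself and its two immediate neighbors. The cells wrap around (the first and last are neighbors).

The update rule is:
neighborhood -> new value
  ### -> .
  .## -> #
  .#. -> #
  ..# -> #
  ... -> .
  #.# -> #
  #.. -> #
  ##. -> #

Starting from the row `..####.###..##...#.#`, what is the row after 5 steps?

#....###..........##

step 1: ###..###.######.####
step 2: ..####.###....###...
step 3: .##..###.##..##.##..
step 4: ######.############.
step 5: #....###..........##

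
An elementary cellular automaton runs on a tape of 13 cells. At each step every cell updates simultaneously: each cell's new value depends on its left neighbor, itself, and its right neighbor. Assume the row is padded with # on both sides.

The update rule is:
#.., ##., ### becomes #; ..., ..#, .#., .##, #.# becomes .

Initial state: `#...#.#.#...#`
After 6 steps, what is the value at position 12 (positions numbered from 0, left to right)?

.

##.......#...
###.......#..
####.......#.
#####........
######.......
#######......
position 12 holds .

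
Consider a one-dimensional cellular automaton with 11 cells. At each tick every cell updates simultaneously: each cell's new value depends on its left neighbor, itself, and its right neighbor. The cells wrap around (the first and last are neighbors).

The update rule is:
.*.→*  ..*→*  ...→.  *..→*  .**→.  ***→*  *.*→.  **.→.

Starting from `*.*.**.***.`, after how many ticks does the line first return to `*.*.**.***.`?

*.*.....*..
*.**...****
....*.*.***
*..**.*..*.
***...****.
.*.*.*.**..
**.*.*...*.
...*.**.**.
..**......*
**..*....**
*.****..*.*
...**.***..
..*....*.*.
.***..**.**
..*.**.....
.**...*....
*..*.***...
****..*.*.*
***.***.*..
.*...*..***
.**.****.*.
*....**..**
.*..*..**.*
.******...*
..****.*.**
**.**..*...
.....****.*
*...*.**..*
.*.**...**.
**...*.*..*
*.*.**.***.

31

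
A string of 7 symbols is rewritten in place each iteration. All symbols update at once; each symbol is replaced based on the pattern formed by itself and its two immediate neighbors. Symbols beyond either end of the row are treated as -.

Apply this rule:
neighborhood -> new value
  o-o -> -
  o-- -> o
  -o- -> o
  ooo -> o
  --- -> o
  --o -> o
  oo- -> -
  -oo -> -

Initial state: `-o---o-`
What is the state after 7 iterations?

ooooooo
-ooooo-
o-ooo-o
o--o--o
ooooooo  (repeats iteration 1; period 4)
iteration 7: o-ooo-o

o-ooo-o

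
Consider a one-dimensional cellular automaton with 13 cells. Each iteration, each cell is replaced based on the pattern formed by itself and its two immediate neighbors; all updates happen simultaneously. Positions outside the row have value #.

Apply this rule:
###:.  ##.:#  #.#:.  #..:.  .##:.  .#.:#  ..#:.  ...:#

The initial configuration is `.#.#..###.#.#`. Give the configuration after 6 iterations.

.#.#..#.#.#..

.#.#....#.#..
.#.#.##.#.#..
.#.#..#.#.#..
.#.#..#.#.#..  (fixed point — unchanged through iteration 6)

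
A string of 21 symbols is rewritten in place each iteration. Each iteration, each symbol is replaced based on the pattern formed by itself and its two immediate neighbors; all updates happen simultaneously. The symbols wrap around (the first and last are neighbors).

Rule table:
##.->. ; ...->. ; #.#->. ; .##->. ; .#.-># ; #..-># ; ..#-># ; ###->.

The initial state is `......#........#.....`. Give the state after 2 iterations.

.....###......###....
....#...#....#...#...

....#...#....#...#...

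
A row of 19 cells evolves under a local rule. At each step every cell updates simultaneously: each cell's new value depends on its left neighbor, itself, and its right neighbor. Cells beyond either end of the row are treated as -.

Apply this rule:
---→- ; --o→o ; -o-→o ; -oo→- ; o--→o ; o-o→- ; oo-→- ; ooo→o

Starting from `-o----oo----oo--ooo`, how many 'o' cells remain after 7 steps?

ooo--o--o--o--oo-o-
-o-ooooooooooo---oo
oo--ooooooooo-o-o--
--oo-ooooooo--o-oo-
-o----ooooo-ooo---o
ooo--o-ooo---o-o-oo
-o-ooo--o-o-oo-o---
count of o: 9

9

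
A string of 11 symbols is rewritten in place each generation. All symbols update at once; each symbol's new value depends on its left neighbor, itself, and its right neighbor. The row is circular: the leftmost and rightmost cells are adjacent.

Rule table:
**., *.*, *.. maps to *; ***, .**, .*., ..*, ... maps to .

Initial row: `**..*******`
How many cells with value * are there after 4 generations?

.**........
..**.......
...**......
....**.....
count of *: 2

2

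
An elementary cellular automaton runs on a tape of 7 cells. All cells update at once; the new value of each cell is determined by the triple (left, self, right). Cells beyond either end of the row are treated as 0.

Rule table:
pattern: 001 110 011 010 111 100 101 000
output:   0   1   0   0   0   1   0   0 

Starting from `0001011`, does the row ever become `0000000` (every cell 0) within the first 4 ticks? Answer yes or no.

tick 1: 0000001
tick 2: 0000000
all cells are 0 at tick 2

yes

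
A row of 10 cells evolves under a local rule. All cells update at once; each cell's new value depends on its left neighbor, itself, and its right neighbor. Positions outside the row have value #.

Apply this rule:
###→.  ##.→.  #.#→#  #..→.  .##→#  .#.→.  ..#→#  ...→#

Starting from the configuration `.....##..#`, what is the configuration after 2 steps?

.#####..##
##.....##.

##.....##.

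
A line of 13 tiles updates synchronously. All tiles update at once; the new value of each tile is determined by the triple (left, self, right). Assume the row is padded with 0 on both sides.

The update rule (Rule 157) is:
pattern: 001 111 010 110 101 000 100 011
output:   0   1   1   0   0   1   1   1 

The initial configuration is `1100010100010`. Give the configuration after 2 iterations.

iteration 1: 1011010111011
iteration 2: 1010010110010

1010010110010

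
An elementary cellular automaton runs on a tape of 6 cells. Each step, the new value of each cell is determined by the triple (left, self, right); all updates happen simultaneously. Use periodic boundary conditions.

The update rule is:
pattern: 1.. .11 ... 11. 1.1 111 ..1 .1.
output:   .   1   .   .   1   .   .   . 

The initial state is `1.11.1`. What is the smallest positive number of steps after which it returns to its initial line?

3

step 1: .11.11
step 2: 11.11.
step 3: 1.11.1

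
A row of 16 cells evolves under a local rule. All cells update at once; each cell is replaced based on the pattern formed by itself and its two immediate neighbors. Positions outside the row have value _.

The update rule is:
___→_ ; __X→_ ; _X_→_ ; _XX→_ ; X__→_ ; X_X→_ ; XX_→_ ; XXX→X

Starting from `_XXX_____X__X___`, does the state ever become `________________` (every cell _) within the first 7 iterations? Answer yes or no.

iteration 1: __X_____________
iteration 2: ________________
all cells are _ at iteration 2

yes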